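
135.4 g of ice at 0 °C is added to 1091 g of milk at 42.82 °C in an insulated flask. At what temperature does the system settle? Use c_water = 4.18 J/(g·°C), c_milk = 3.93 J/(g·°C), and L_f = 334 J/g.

T_f ≈ 28.5 °C

Taking heat into each body as positive, Σ m c ΔT = 0:
fusion: m_ice L_f = 135.4×334 = 45224; meltwater 0→T: 135.4×4.18×T = 565.97 T; milk cools: 1091×3.93×(T − 42.82) = 4287.6(T − 42.82)
4853.6 T = 183596 − 45224 = 138373
T ≈ 28.51 °C (positive, so assuming full melt was valid).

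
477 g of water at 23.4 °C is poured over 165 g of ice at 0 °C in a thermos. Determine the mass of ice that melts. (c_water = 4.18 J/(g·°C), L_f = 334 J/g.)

m_melted ≈ 140 g

Heat available from the water dropping to 0 °C: 477·4.18·23.4 = 46656 J.
Fully melting the ice requires m_ice L_f = 165·334 = 55110 J.
That's not enough to melt it all — equilibrium is at 0 °C with ice remaining.
m_melted·334 = 46656  ⇒  m_melted ≈ 139.7 g.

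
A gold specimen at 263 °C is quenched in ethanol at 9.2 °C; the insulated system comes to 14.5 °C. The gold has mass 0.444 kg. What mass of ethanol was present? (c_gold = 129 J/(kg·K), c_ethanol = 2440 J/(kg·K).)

m ≈ 1.1 kg

Taking heat into each body as positive, Σ m c ΔT = 0:
0.444×129×(14.5 − 263) + m×2440×(14.5 − 9.2) = 0
12932 m = 14233
m = 14233/12932 ≈ 1.101 kg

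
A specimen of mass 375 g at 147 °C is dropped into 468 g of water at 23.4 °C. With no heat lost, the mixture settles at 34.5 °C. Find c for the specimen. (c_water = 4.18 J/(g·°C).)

c ≈ 0.515 J/(g·°C)

Conservation of energy gives ΣQ = 0:
375×c×(34.5 − 147) + 468×4.18×(34.5 − 23.4) = 0
-42188 c = -21714
c = -21714/-42188 ≈ 0.5147 J/(g·°C)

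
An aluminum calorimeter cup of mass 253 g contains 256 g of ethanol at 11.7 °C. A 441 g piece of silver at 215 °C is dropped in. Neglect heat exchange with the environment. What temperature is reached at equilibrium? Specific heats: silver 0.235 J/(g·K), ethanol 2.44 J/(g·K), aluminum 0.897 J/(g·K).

Heat gained plus heat lost sum to zero:
441*0.235*(T − 215) + 256*2.44*(T − 11.7) + 253*0.897*(T − 11.7) = 0
103.63(T − 215) + 624.64(T − 11.7) + 226.94(T − 11.7) = 0
955.22 T = 32245
T = 32245 / 955.22 = 33.8 °C

T_f ≈ 33.8 °C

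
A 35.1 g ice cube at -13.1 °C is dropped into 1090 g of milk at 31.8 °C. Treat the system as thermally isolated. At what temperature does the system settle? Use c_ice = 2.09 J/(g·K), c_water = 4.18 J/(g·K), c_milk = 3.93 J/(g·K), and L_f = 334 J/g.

T_f ≈ 27.9 °C

Sum of m c ΔT and latent-heat terms is zero:
ice -13.1→0 °C: 35.1×2.09×13.1 = 961
  melt ice: 35.1×334 = 11723
  meltwater 0→T: 35.1×4.18×T = 146.72 T
  milk: 4283.7(T − 31.8)
4430.4 T = 136222 − 12684 = 123537
T ≈ 27.88 °C — above 0 °C, consistent with complete melting.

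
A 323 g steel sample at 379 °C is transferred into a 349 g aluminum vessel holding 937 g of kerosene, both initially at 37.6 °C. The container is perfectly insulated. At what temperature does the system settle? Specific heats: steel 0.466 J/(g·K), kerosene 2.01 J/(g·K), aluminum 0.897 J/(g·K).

T_f ≈ 59.5 °C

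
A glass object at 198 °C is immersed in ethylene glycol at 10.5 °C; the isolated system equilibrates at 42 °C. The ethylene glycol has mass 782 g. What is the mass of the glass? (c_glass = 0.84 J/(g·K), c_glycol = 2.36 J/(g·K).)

m ≈ 444 g

Heat lost by the glass = heat gained by the glycol:
m×0.84×(198 − 42) = 782×2.36×(42 − 10.5)
131.04 m = 58134  ⇒  m ≈ 443.6 g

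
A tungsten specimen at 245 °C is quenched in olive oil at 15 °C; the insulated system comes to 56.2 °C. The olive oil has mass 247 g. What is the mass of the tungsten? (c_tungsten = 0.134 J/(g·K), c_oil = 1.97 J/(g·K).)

m ≈ 792 g

Heat lost by the tungsten = heat gained by the oil:
m×0.134×(245 − 56.2) = 247×1.97×(56.2 − 15)
25.3 m = 20048  ⇒  m ≈ 792.4 g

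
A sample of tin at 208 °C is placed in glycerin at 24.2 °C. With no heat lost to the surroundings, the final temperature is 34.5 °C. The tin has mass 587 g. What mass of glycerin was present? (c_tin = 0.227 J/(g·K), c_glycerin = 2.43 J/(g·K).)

m ≈ 924 g

Heat lost by the tin = heat gained by the glycerin:
587×0.227×(208 − 34.5) = m×2.43×(34.5 − 24.2)
25.03 m = 23119  ⇒  m ≈ 923.7 g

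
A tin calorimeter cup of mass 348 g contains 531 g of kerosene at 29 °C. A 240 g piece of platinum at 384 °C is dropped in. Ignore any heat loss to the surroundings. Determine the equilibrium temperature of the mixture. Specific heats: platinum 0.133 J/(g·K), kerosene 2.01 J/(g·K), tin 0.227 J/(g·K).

T_f ≈ 38.6 °C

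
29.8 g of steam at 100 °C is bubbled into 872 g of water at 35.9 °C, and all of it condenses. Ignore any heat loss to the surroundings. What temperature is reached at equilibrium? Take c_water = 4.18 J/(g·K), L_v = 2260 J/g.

T_f ≈ 55.9 °C

Energy conservation, ΣQ = 0:
latent heat released on condensation: 29.8·2260 = 67348
  condensed water 100 °C→T: 124.56(T − 100)
  original water: 3645(T − 35.9)
3769.5 T = 67348 + 12456 + 130854 = 210658
T ≈ 55.88 °C, under the boiling point, so the assumption holds.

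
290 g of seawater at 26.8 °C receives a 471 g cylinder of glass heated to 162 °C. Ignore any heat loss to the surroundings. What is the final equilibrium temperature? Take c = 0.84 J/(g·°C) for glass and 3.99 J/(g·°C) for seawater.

Conservation of energy gives ΣQ = 0:
471·0.84·(T − 162) + 290·3.99·(T − 26.8) = 0
395.64(T − 162) + 1157.1(T − 26.8) = 0
(395.64 + 1157.1) T = 395.64·162 + 1157.1·26.8
T ≈ 61.25 °C

T_f ≈ 61.2 °C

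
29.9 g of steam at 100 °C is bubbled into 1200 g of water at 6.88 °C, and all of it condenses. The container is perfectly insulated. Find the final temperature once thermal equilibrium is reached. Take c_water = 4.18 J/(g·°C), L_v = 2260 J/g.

Taking heat into each body as positive, Σ m c ΔT = 0:
steam→water at 100 °C releases m L_v = 29.9×2260 = 67574
  condensate cools 100→T: 29.9×4.18×(T − 100) = 124.98(T − 100)
  original water: 5016(T − 6.88)
5141 T = 67574 + 12498 + 34510 = 114582
T ≈ 22.29 °C — below 100 °C, confirming all the steam condensed.

T_f ≈ 22.3 °C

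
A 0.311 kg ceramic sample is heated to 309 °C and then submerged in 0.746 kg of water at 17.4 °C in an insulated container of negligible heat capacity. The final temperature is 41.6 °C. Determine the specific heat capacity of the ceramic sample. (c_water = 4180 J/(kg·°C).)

Heat gained plus heat lost sum to zero:
0.311×c×(41.6 − 309) + 0.746×4180×(41.6 − 17.4) = 0
-83.16 c = -75462
c = -75462/-83.16 ≈ 907.4 J/(kg·°C)

c ≈ 907 J/(kg·°C)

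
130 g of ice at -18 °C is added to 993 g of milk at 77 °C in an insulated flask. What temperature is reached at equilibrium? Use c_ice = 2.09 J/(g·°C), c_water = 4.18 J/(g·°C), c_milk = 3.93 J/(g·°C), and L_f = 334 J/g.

T_f ≈ 56.7 °C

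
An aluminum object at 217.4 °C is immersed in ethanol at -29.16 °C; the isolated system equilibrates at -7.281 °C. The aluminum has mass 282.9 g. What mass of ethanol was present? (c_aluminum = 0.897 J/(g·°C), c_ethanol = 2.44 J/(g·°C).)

m ≈ 1070 g

|Q_aluminum| = |Q_ethanol|:
282.9×0.897×(217.4 − -7.281) = m×2.44×(-7.281 − (-29.16))
53.38 m = 57015  ⇒  m ≈ 1068 g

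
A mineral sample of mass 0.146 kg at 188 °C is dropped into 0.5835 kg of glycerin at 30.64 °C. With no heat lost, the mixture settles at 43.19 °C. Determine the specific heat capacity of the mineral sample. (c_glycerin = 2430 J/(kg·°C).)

Let T be the final temperature. ΣQ_i = 0:
0.146×c×(43.19 − 188) + 0.5835×2430×(43.19 − 30.64) = 0
-21.14 c = -17795
c = -17795/-21.14 ≈ 841.7 J/(kg·°C)

c ≈ 842 J/(kg·°C)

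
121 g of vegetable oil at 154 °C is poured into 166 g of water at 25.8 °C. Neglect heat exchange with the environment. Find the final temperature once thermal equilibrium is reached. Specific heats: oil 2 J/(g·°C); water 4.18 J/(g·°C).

T_f ≈ 58.9 °C

Heat gained plus heat lost sum to zero:
121·2·(T − 154) + 166·4.18·(T − 25.8) = 0
242(T − 154) + 693.88(T − 25.8) = 0
935.88 T = 55170
T ≈ 58.95 °C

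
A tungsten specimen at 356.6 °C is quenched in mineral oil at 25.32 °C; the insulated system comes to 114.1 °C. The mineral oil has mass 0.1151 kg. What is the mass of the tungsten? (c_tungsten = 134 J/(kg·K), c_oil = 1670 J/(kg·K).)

m ≈ 0.525 kg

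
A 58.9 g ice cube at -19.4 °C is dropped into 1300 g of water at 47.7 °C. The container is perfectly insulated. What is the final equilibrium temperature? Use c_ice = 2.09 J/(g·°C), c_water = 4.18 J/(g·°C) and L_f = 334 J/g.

Energy conservation, ΣQ = 0:
ice -19.4→0 °C: 58.9·2.09·19.4 = 2388.2; melt ice: 58.9·334 = 19673; meltwater 0→T: 58.9·4.18·T = 246.2 T; water: 5434(T − 47.7)
5680.2 T = 259202 − 22061 = 237141
T ≈ 41.75 °C (positive, so assuming full melt was valid).

T_f ≈ 41.7 °C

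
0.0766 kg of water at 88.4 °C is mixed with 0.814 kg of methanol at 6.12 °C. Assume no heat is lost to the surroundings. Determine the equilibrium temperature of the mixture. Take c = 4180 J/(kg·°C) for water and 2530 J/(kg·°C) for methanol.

T_f ≈ 17.2 °C

Let T be the final temperature. ΣQ_i = 0:
0.0766*4180*(T − 88.4) + 0.814*2530*(T − 6.12) = 0
320.19(T − 88.4) + 2059.4(T − 6.12) = 0
2379.6 T = 40908
T ≈ 17.19 °C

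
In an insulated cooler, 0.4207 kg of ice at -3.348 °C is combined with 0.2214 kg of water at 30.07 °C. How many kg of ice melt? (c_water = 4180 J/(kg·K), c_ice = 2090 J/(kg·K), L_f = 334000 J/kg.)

m_melted ≈ 0.0745 kg

Water can give up m c ΔT = 0.2214×4180×30.07 = 27828 J before reaching 0 °C.
Of that, 0.4207×2090×3.348 = 2943.8 J goes to bring the ice to 0 °C, leaving 24885 J.
To melt every bit of ice: 0.4207×334000 = 140514 J.
That's not enough to melt it all — equilibrium is at 0 °C with ice remaining.
Mass melted = 24885/334000 ≈ 0.0745 kg.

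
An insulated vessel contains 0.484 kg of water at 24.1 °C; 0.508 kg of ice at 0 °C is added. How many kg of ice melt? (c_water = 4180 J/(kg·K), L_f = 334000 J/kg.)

m_melted ≈ 0.146 kg

Cooling the water to 0 °C releases 0.484·4180·24.1 = 48757 J.
To melt every bit of ice: 0.508·334000 = 169672 J.
48757 J < 169672 J, so only part of the ice melts and the system sits at 0 °C.
m_melted·334000 = 48757  ⇒  m_melted ≈ 0.146 kg.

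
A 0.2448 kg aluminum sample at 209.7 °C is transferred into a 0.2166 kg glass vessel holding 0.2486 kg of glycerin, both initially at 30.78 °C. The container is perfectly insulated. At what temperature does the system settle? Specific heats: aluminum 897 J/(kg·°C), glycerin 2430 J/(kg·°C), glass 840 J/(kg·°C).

T_f ≈ 69.8 °C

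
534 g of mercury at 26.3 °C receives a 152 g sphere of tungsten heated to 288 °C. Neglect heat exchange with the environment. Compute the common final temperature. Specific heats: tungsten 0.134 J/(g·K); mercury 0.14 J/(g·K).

With ΣQ=0 the equilibrium temperature is the m·c-weighted mean:
T_f = (20.37*288 + 74.76*26.3) / (20.37 + 74.76)
    = 7832.2 / 95.13 ≈ 82.33 °C

T_f ≈ 82.3 °C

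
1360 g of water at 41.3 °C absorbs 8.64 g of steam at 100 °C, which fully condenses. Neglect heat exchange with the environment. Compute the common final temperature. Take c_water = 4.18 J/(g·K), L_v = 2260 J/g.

Conservation of energy gives ΣQ = 0:
steam→water at 100 °C releases m L_v = 8.64·2260 = 19526
  condensed water 100 °C→T: 36.12(T − 100)
  original water: 5684.8(T − 41.3)
5720.9 T = 19526 + 3611.5 + 234782 = 257920
T ≈ 45.08 °C (< 100 °C, so full condensation is consistent).

T_f ≈ 45.1 °C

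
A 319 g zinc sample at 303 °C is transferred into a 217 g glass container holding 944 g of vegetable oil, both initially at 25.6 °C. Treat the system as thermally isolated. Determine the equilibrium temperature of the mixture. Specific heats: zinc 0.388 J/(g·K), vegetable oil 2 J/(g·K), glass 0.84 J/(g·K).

T_f ≈ 41.2 °C

T_f is the heat-capacity-weighted average of the initial temperatures:
T_f = (123.77×303 + 1888×25.6 + 182.28×25.6) / (123.77 + 1888 + 182.28)
    = 90502 / 2194.1 ≈ 41.25 °C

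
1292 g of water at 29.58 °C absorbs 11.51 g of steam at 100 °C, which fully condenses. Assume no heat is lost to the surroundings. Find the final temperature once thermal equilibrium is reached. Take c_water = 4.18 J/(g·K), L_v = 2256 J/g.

Net heat exchanged in the isolated system is zero:
latent heat released on condensation: 11.51·2256 = 25967; condensed water 100 °C→T: 48.11(T − 100); water warms: 1292·4.18·(T − 29.58) = 5400.6(T − 29.58)
5448.7 T = 25967 + 4811.2 + 159749 = 190526
T ≈ 34.97 °C (< 100 °C, so full condensation is consistent).

T_f ≈ 35.0 °C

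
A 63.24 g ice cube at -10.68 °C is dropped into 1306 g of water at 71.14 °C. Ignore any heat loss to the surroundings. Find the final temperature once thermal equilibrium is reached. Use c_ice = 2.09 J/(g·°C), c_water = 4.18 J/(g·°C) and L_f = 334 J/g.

Energy balance with sensible and latent terms:
ice -10.68→0 °C: 63.24·2.09·10.68 = 1411.6; melt ice: 63.24·334 = 21122; meltwater 0→T: 63.24·4.18·T = 264.34 T; water cools: 1306·4.18·(T − 71.14) = 5459.1(T − 71.14)
5723.4 T = 388359 − 22534 = 365825
T ≈ 63.92 °C. Since T > 0 °C, the all-ice-melts assumption holds.

T_f ≈ 63.9 °C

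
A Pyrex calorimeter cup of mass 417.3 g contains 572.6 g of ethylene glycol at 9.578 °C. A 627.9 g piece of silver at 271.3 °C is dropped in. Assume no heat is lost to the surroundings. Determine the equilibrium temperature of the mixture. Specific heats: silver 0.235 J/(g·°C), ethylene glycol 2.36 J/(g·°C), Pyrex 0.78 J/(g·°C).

T_f ≈ 30.7 °C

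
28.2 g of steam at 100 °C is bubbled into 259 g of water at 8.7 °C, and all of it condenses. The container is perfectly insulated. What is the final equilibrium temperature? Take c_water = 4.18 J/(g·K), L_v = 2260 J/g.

T_f ≈ 70.8 °C

Heat gained plus heat lost sum to zero:
condense steam: −28.2×2260 = −63732; condensed water 100 °C→T: 117.88(T − 100); water warms: 259×4.18×(T − 8.7) = 1082.6(T − 8.7)
1200.5 T = 63732 + 11788 + 9418.8 = 84938
T ≈ 70.75 °C, under the boiling point, so the assumption holds.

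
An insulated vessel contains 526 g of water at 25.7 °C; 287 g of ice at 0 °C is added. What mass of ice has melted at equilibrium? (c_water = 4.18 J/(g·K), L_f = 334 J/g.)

m_melted ≈ 169 g

Heat available from the water dropping to 0 °C: 526·4.18·25.7 = 56506 J.
Fully melting the ice requires m_ice L_f = 287·334 = 95858 J.
Since 56506 < 95858 J, not all the ice melts; equilibrium is at 0 °C.
m_melted·334 = 56506  ⇒  m_melted ≈ 169.2 g.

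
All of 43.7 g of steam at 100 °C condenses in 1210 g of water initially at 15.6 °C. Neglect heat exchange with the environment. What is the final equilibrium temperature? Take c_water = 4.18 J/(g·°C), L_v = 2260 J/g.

T_f ≈ 37.4 °C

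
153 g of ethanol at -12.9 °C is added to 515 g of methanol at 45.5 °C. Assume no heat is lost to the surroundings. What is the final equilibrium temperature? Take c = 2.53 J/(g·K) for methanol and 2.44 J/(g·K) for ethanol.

T_f ≈ 32.5 °C

Net heat exchanged in the isolated system is zero:
515×2.53×(T − 45.5) + 153×2.44×(T − (-12.9)) = 0
1302.9(T − 45.5) + 373.32(T − (-12.9)) = 0
1676.3 T = 54468
T = 54468/1676.3 ≈ 32.49 °C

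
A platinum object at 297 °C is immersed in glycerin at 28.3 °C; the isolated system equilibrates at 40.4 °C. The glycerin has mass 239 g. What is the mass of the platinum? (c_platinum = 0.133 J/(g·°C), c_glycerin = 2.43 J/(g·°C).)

m ≈ 206 g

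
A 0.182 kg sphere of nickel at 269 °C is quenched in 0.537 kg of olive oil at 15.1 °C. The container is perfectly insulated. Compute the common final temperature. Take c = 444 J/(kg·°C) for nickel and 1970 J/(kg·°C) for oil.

Setting the total heat transfer to zero:
0.182·444·(T − 269) + 0.537·1970·(T − 15.1) = 0
1138.7 T = 37711
T = 37711/1138.7 ≈ 33.12 °C

T_f ≈ 33.1 °C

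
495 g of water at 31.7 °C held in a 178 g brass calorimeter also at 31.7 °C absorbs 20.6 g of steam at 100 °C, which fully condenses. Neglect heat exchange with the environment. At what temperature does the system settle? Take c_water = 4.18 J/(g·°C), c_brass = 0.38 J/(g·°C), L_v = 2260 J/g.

T_f ≈ 55.3 °C

Setting the total heat transfer to zero:
condense steam: −20.6·2260 = −46556; condensate cools 100→T: 20.6·4.18·(T − 100) = 86.11(T − 100); original water: 2069.1(T − 31.7); cup: 67.64(T − 31.7)
2222.8 T = 46556 + 8610.8 + 67735 = 122901
T ≈ 55.29 °C, under the boiling point, so the assumption holds.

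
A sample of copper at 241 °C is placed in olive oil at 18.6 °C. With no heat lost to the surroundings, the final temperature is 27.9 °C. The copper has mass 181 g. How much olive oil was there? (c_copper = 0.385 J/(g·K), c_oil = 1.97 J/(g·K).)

m ≈ 811 g

Net heat exchanged in the isolated system is zero:
181×0.385×(27.9 − 241) + m×1.97×(27.9 − 18.6) = 0
18.32 m = 14850
m = 14850/18.32 ≈ 810.5 g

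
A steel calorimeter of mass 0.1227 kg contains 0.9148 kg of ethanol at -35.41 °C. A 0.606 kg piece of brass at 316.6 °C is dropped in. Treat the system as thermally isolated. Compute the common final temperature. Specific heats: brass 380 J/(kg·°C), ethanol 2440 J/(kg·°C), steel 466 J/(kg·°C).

T_f is the heat-capacity-weighted average of the initial temperatures:
T_f = (230.28×316.6 + 2232.1×(-35.41) + 57.18×(-35.41)) / (230.28 + 2232.1 + 57.18)
    = -8157.1 / 2519.6 ≈ -3.24 °C

T_f ≈ -3.2 °C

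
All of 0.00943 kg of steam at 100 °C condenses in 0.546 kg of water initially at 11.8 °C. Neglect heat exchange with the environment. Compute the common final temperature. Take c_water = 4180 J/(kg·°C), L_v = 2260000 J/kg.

T_f ≈ 22.5 °C

Taking heat into each body as positive, Σ m c ΔT = 0:
latent heat released on condensation: 0.00943×2260000 = 21312; condensed water 100 °C→T: 39.42(T − 100); original water: 2282.3(T − 11.8)
2321.7 T = 21312 + 3941.7 + 26931 = 52184
T ≈ 22.48 °C, under the boiling point, so the assumption holds.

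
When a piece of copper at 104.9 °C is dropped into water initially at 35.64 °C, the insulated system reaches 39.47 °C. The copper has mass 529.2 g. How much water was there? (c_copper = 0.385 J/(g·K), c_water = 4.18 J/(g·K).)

Heat lost by the copper = heat gained by the water:
529.2×0.385×(104.9 − 39.47) = m×4.18×(39.47 − 35.64)
16.01 m = 13331  ⇒  m ≈ 832.7 g

m ≈ 833 g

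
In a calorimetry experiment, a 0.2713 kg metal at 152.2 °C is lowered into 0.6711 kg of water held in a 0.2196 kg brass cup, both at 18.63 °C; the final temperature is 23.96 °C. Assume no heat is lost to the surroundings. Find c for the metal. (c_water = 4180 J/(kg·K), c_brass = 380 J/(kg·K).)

c ≈ 443 J/(kg·K)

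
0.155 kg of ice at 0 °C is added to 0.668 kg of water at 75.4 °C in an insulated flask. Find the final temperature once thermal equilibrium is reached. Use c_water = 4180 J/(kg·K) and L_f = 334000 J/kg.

Conservation of energy gives ΣQ = 0:
fusion: m_ice L_f = 0.155·334000 = 51770
  meltwater 0→T: 0.155·4180·T = 647.9 T
  water cools: 0.668·4180·(T − 75.4) = 2792.2(T − 75.4)
3440.1 T = 210535 − 51770 = 158765
T ≈ 46.15 °C. Since T > 0 °C, the all-ice-melts assumption holds.

T_f ≈ 46.2 °C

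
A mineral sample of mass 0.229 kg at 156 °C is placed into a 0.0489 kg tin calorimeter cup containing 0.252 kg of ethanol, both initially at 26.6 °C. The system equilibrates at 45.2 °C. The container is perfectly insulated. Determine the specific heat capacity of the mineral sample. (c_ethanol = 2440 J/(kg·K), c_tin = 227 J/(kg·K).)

c ≈ 459 J/(kg·K)

Taking heat into each body as positive, Σ m c ΔT = 0:
0.229·c·(45.2 − 156) + 0.252·2440·(45.2 − 26.6) + 0.0489·227·(45.2 − 26.6) = 0
-25.37 c = -11643
c = -11643/-25.37 ≈ 458.9 J/(kg·K)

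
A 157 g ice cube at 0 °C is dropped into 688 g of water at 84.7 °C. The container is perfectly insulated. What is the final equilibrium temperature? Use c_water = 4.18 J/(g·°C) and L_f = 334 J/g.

T_f ≈ 54.1 °C

Heat gained plus heat lost sum to zero:
latent heat to melt: 157×334 = 52438
  meltwater 0→T: 157×4.18×T = 656.26 T
  water cools: 688×4.18×(T − 84.7) = 2875.8(T − 84.7)
3532.1 T = 243584 − 52438 = 191146
T ≈ 54.12 °C. Since T > 0 °C, the all-ice-melts assumption holds.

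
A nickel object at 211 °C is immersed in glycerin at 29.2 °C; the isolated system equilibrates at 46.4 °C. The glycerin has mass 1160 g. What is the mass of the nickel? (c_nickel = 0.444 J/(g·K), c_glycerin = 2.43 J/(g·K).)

m ≈ 663 g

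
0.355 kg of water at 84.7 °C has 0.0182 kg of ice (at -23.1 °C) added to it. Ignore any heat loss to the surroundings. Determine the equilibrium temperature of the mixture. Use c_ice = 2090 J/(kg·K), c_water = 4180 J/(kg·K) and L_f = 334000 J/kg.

T_f ≈ 76.1 °C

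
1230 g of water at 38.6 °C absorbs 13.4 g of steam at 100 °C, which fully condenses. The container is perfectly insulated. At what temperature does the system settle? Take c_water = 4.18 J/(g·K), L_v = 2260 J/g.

T_f ≈ 45.1 °C

Conservation of energy gives ΣQ = 0:
latent heat released on condensation: 13.4×2260 = 30284
  condensate cools 100→T: 13.4×4.18×(T − 100) = 56.01(T − 100)
  original water: 5141.4(T − 38.6)
5197.4 T = 30284 + 5601.2 + 198458 = 234343
T ≈ 45.09 °C, under the boiling point, so the assumption holds.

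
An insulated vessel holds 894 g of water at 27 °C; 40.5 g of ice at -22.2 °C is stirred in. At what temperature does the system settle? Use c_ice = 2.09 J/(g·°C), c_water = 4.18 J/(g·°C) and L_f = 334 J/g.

T_f ≈ 21.9 °C

Energy conservation, ΣQ = 0:
warm ice to 0 °C: 40.5·2.09·(0 − (-22.2)) = 1879.1; fusion: m_ice L_f = 40.5·334 = 13527; warm the meltwater: 169.29 T; water cools: 894·4.18·(T − 27) = 3736.9(T − 27)
3906.2 T = 100897 − 15406 = 85491
T ≈ 21.89 °C — above 0 °C, consistent with complete melting.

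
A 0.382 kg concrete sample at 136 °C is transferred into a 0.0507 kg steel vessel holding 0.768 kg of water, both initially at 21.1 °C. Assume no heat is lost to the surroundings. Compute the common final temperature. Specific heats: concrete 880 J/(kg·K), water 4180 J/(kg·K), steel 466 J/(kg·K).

T_f ≈ 31.9 °C

Conservation of energy gives ΣQ = 0:
0.382·880·(T − 136) + 0.768·4180·(T − 21.1) + 0.0507·466·(T − 21.1) = 0
(336.16 + 3210.2 + 23.63) T = 336.16·136 + 3210.2·21.1 + 23.63·21.1
T ≈ 31.92 °C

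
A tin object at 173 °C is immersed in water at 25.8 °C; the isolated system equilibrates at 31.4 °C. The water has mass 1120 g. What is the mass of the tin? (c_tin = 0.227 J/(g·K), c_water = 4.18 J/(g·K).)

|Q_tin| = |Q_water|:
m·0.227·(173 − 31.4) = 1120·4.18·(31.4 − 25.8)
32.14 m = 26217  ⇒  m ≈ 815.6 g

m ≈ 816 g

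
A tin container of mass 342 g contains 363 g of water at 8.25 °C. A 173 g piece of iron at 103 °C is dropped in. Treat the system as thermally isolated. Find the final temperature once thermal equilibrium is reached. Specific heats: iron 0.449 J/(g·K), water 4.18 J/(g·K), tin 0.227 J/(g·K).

T_f ≈ 12.7 °C

T_f is the heat-capacity-weighted average of the initial temperatures:
T_f = (77.68·103 + 1517.3·8.25 + 77.63·8.25) / (77.68 + 1517.3 + 77.63)
    = 21159 / 1672.7 ≈ 12.65 °C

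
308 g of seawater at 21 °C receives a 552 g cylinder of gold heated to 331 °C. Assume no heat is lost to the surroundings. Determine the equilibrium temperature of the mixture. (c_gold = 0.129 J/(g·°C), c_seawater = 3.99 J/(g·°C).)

|Q_gold| = |Q_seawater|:
552*0.129*(331 − T) = 308*3.99*(T − 21)
71.21(331 − T) = 1228.9(T − 21)
1300.1 T = 49377  ⇒  T ≈ 37.98 °C

T_f ≈ 38.0 °C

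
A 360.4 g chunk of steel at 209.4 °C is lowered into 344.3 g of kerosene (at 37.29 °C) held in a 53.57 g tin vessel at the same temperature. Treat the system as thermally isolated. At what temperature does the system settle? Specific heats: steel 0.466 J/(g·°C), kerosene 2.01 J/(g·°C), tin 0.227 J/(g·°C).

T_f ≈ 70.4 °C

T_f = Σ m_i c_i T_i / Σ m_i c_i:
T_f = (167.95·209.4 + 692.04·37.29 + 12.16·37.29) / (167.95 + 692.04 + 12.16)
    = 61428 / 872.15 ≈ 70.43 °C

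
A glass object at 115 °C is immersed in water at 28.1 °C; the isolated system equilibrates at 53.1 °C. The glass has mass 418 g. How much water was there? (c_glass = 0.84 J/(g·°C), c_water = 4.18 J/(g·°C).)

Heat lost by the glass = heat gained by the water:
418·0.84·(115 − 53.1) = m·4.18·(53.1 − 28.1)
104.5 m = 21734  ⇒  m ≈ 208 g

m ≈ 208 g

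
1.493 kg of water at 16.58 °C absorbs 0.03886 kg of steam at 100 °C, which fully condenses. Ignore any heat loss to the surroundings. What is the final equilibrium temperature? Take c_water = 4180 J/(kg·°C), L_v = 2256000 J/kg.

Setting the total heat transfer to zero:
latent heat released on condensation: 0.03886·2256000 = 87668; condensed water 100 °C→T: 162.43(T − 100); original water: 6240.7(T − 16.58)
6403.2 T = 87668 + 16243 + 103471 = 207383
T ≈ 32.39 °C — below 100 °C, confirming all the steam condensed.

T_f ≈ 32.4 °C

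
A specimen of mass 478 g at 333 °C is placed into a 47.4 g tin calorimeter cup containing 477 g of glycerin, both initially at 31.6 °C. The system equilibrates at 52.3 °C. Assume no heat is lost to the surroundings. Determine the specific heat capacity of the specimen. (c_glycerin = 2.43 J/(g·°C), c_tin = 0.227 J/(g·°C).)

c ≈ 0.18 J/(g·°C)

Setting the total heat transfer to zero:
478·c·(52.3 − 333) + 477·2.43·(52.3 − 31.6) + 47.4·0.227·(52.3 − 31.6) = 0
-134175 c = -24216
c = -24216/-134175 ≈ 0.1805 J/(g·°C)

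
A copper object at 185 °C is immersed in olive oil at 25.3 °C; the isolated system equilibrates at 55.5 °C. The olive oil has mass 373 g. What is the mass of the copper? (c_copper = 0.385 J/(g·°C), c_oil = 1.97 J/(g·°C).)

m ≈ 445 g

Heat gained plus heat lost sum to zero:
m×0.385×(55.5 − 185) + 373×1.97×(55.5 − 25.3) = 0
-49.86 m = -22191
m = -22191/-49.86 ≈ 445.1 g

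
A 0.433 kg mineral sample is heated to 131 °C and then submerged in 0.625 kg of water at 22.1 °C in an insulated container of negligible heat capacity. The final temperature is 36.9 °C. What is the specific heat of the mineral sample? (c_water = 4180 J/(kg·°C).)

Taking heat into each body as positive, Σ m c ΔT = 0:
0.433·c·(36.9 − 131) + 0.625·4180·(36.9 − 22.1) = 0
-40.75 c = -38665
c = -38665/-40.75 ≈ 948.9 J/(kg·°C)

c ≈ 949 J/(kg·°C)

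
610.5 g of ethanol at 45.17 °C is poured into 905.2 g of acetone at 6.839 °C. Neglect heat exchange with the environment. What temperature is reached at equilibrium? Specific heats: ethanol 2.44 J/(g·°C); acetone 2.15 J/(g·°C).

Heat lost by the ethanol equals heat gained by the acetone:
610.5*2.44*(45.17 − T) = 905.2*2.15*(T − 6.839)
1489.6(45.17 − T) = 1946.2(T − 6.839)
3435.8 T = 80596  ⇒  T ≈ 23.46 °C

T_f ≈ 23.5 °C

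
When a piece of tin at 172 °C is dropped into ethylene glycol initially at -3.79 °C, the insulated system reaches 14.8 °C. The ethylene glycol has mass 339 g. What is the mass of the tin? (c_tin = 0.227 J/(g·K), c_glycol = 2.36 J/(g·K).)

m ≈ 417 g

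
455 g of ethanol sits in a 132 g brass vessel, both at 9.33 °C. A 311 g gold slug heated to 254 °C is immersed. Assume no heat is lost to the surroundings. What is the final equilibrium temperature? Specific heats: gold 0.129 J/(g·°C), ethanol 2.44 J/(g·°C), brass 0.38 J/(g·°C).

T_f ≈ 17.5 °C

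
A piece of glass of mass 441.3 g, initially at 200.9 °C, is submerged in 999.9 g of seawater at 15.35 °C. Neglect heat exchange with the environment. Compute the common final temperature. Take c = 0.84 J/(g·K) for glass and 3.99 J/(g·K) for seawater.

T_f ≈ 31.1 °C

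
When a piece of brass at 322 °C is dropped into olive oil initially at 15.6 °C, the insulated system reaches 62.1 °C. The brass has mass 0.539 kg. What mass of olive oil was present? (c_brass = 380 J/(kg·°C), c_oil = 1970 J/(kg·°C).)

m ≈ 0.581 kg

Heat gained plus heat lost sum to zero:
0.539×380×(62.1 − 322) + m×1970×(62.1 − 15.6) = 0
91605 m = 53233
m = 53233/91605 ≈ 0.5811 kg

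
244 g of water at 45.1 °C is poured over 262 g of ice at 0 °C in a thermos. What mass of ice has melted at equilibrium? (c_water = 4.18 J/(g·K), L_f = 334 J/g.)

m_melted ≈ 138 g

Cooling the water to 0 °C releases 244·4.18·45.1 = 45998 J.
To melt every bit of ice: 262·334 = 87508 J.
Since 45998 < 87508 J, not all the ice melts; equilibrium is at 0 °C.
Mass melted = 45998/334 ≈ 137.7 g.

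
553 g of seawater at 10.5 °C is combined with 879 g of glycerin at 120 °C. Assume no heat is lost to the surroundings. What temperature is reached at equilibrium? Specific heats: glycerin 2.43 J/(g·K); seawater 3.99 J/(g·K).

T_f ≈ 64.4 °C

Set heat shed by the hot body equal to heat absorbed by the cold body:
879×2.43×(120 − T) = 553×3.99×(T − 10.5)
2136(120 − T) = 2206.5(T − 10.5)
4342.4 T = 279484  ⇒  T ≈ 64.36 °C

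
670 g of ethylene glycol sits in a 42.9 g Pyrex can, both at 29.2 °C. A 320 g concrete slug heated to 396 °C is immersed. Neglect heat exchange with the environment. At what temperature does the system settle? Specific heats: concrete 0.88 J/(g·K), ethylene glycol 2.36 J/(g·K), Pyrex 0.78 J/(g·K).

T_f ≈ 83.7 °C

Energy conservation, ΣQ = 0:
320*0.88*(T − 396) + 670*2.36*(T − 29.2) + 42.9*0.78*(T − 29.2) = 0
1896.3 T = 158662
T = 158662 / 1896.3 = 83.7 °C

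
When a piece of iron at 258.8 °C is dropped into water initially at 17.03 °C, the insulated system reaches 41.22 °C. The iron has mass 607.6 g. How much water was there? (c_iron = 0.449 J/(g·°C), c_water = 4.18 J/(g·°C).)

m ≈ 587 g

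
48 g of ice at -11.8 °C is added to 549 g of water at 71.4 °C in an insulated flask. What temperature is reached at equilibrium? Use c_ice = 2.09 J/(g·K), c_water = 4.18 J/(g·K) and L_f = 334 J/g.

Heat gained plus heat lost sum to zero:
ice -11.8→0 °C: 48·2.09·11.8 = 1183.8; melt ice: 48·334 = 16032; warm the meltwater: 200.64 T; water: 2294.8(T − 71.4)
2495.5 T = 163850 − 17216 = 146634
T ≈ 58.76 °C. Since T > 0 °C, the all-ice-melts assumption holds.

T_f ≈ 58.8 °C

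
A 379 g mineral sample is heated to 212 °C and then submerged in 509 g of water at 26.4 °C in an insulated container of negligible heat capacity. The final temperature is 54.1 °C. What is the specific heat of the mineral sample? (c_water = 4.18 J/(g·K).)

c ≈ 0.985 J/(g·K)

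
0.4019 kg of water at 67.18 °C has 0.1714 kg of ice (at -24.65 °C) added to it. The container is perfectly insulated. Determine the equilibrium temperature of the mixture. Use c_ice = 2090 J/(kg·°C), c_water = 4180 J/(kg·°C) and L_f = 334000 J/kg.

Net heat exchanged in the isolated system is zero:
ice -24.65→0 °C: 0.1714×2090×24.65 = 8830.3; latent heat to melt: 0.1714×334000 = 57248; meltwater 0→T: 0.1714×4180×T = 716.45 T; water cools: 0.4019×4180×(T − 67.18) = 1679.9(T − 67.18)
2396.4 T = 112859 − 66078 = 46781
T ≈ 19.52 °C (positive, so assuming full melt was valid).

T_f ≈ 19.5 °C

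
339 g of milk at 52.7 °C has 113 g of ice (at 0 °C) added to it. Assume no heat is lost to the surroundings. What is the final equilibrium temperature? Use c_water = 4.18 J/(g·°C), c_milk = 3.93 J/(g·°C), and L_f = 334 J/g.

T_f ≈ 18.0 °C

Taking heat into each body as positive, Σ m c ΔT = 0:
melt ice: 113×334 = 37742; warm the meltwater: 472.34 T; milk cools: 339×3.93×(T − 52.7) = 1332.3(T − 52.7)
1804.6 T = 70211 − 37742 = 32469
T ≈ 17.99 °C. Since T > 0 °C, the all-ice-melts assumption holds.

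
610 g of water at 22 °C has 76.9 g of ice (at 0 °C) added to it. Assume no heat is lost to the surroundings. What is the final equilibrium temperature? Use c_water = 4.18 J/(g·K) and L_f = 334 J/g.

T_f ≈ 10.6 °C

Heat gained plus heat lost sum to zero:
fusion: m_ice L_f = 76.9·334 = 25685; meltwater 0→T: 76.9·4.18·T = 321.44 T; water cools: 610·4.18·(T − 22) = 2549.8(T − 22)
2871.2 T = 56096 − 25685 = 30411
T ≈ 10.59 °C (positive, so assuming full melt was valid).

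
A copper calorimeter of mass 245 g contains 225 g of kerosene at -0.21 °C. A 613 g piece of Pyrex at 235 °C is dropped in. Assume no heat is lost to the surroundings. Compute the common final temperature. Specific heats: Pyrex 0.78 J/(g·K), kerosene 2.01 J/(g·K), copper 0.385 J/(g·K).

Heat gained plus heat lost sum to zero:
613*0.78*(T − 235) + 225*2.01*(T − (-0.21)) + 245*0.385*(T − (-0.21)) = 0
(478.14 + 452.25 + 94.33) T = 478.14*235 + 452.25*(-0.21) + 94.33*(-0.21)
T ≈ 109.54 °C

T_f ≈ 109.5 °C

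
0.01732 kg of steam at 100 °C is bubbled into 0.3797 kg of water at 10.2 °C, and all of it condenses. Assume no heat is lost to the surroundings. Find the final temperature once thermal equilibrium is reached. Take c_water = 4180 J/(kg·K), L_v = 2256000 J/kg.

Energy balance with sensible and latent terms:
steam→water at 100 °C releases m L_v = 0.01732×2256000 = 39074; condensate cools 100→T: 0.01732×4180×(T − 100) = 72.4(T − 100); original water: 1587.1(T − 10.2)
1659.5 T = 39074 + 7239.8 + 16189 = 62503
T ≈ 37.66 °C, under the boiling point, so the assumption holds.

T_f ≈ 37.7 °C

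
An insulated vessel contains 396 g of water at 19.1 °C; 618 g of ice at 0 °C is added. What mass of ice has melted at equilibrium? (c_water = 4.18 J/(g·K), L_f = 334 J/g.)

m_melted ≈ 94.7 g

Water can give up m c ΔT = 396·4.18·19.1 = 31616 J before reaching 0 °C.
To melt every bit of ice: 618·334 = 206412 J.
31616 J < 206412 J, so only part of the ice melts and the system sits at 0 °C.
m_melted·334 = 31616  ⇒  m_melted ≈ 94.66 g.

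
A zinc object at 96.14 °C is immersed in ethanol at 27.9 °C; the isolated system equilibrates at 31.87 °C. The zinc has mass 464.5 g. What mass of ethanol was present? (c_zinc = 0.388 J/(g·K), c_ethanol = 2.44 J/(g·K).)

m ≈ 1200 g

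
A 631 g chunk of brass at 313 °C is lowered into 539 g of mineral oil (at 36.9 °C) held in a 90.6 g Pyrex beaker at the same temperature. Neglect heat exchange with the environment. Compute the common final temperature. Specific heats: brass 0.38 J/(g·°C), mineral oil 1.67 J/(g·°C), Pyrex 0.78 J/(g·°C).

Taking heat into each body as positive, Σ m c ΔT = 0:
631*0.38*(T − 313) + 539*1.67*(T − 36.9) + 90.6*0.78*(T − 36.9) = 0
239.78(T − 313) + 900.13(T − 36.9) + 70.67(T − 36.9) = 0
(239.78 + 900.13 + 70.67) T = 239.78*313 + 900.13*36.9 + 70.67*36.9
T = 110874 / 1210.6 = 91.6 °C

T_f ≈ 91.6 °C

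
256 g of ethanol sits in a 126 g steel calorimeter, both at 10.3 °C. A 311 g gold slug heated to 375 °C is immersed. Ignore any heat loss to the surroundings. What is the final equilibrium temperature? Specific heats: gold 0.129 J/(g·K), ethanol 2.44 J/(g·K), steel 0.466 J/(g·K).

T_f ≈ 30.5 °C

Setting the total heat transfer to zero:
311·0.129·(T − 375) + 256·2.44·(T − 10.3) + 126·0.466·(T − 10.3) = 0
40.12(T − 375) + 624.64(T − 10.3) + 58.72(T − 10.3) = 0
723.48 T = 22083
T ≈ 30.52 °C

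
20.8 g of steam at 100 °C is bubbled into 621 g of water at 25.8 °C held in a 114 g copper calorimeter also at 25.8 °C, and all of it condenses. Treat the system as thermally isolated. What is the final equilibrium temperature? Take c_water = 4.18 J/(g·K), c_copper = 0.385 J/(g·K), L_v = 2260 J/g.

T_f ≈ 45.4 °C

Taking heat into each body as positive, Σ m c ΔT = 0:
latent heat released on condensation: 20.8×2260 = 47008; condensed water 100 °C→T: 86.94(T − 100); original water: 2595.8(T − 25.8); cup: 43.89(T − 25.8)
2726.6 T = 47008 + 8694.4 + 68103 = 123806
T ≈ 45.41 °C, under the boiling point, so the assumption holds.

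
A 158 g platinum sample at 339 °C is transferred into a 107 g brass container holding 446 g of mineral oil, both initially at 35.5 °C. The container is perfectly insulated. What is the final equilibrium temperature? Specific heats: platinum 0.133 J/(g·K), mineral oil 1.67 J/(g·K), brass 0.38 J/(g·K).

T_f ≈ 43.4 °C

T_f is the heat-capacity-weighted average of the initial temperatures:
T_f = (21.01·339 + 744.82·35.5 + 40.66·35.5) / (21.01 + 744.82 + 40.66)
    = 35008 / 806.49 ≈ 43.41 °C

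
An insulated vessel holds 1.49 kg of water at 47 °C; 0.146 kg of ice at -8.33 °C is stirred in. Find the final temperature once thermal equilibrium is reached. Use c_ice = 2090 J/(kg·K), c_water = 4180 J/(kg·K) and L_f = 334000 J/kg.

T_f ≈ 35.3 °C

Let T be the final temperature. ΣQ_i = 0:
warm ice to 0 °C: 0.146×2090×(0 − (-8.33)) = 2541.8; fusion: m_ice L_f = 0.146×334000 = 48764; warm the meltwater: 610.28 T; water cools: 1.49×4180×(T − 47) = 6228.2(T − 47)
6838.5 T = 292725 − 51306 = 241420
T ≈ 35.30 °C — above 0 °C, consistent with complete melting.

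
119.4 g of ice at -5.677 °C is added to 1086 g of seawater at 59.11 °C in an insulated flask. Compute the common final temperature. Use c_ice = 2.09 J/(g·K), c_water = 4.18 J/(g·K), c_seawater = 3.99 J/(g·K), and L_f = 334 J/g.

Energy balance with sensible and latent terms:
warm ice to 0 °C: 119.4×2.09×(0 − (-5.677)) = 1416.7
  melt ice: 119.4×334 = 39880
  warm the meltwater: 499.09 T
  seawater cools: 1086×3.99×(T − 59.11) = 4333.1(T − 59.11)
4832.2 T = 256132 − 41296 = 214836
T ≈ 44.46 °C. Since T > 0 °C, the all-ice-melts assumption holds.

T_f ≈ 44.5 °C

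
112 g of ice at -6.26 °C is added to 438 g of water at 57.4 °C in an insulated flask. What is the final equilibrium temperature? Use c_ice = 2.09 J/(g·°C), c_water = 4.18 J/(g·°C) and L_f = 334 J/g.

T_f ≈ 28.8 °C

Taking heat into each body as positive, Σ m c ΔT = 0:
warm ice to 0 °C: 112·2.09·(0 − (-6.26)) = 1465.3
  fusion: m_ice L_f = 112·334 = 37408
  meltwater 0→T: 112·4.18·T = 468.16 T
  water cools: 438·4.18·(T − 57.4) = 1830.8(T − 57.4)
2299 T = 105090 − 38873 = 66217
T ≈ 28.80 °C. Since T > 0 °C, the all-ice-melts assumption holds.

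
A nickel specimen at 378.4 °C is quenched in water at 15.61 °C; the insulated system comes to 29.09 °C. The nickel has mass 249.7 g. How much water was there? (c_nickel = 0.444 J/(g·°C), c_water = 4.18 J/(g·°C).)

Heat lost by the nickel = heat gained by the water:
249.7×0.444×(378.4 − 29.09) = m×4.18×(29.09 − 15.61)
56.35 m = 38727  ⇒  m ≈ 687.3 g

m ≈ 687 g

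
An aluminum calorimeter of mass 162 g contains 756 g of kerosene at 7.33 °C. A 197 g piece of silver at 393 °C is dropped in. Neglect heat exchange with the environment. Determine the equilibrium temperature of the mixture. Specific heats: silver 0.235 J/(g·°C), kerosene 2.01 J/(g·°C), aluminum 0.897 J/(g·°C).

T_f ≈ 17.8 °C

Let T be the final temperature. ΣQ_i = 0:
197×0.235×(T − 393) + 756×2.01×(T − 7.33) + 162×0.897×(T − 7.33) = 0
1711.2 T = 30397
T ≈ 17.76 °C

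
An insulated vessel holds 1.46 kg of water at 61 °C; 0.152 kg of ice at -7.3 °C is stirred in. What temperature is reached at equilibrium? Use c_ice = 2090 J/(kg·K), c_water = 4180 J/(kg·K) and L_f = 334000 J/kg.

Sum of m c ΔT and latent-heat terms is zero:
ice -7.3→0 °C: 0.152×2090×7.3 = 2319.1; latent heat to melt: 0.152×334000 = 50768; warm the meltwater: 635.36 T; water: 6102.8(T − 61)
6738.2 T = 372271 − 53087 = 319184
T ≈ 47.37 °C (positive, so assuming full melt was valid).

T_f ≈ 47.4 °C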